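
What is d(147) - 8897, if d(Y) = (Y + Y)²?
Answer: 77539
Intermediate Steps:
d(Y) = 4*Y² (d(Y) = (2*Y)² = 4*Y²)
d(147) - 8897 = 4*147² - 8897 = 4*21609 - 8897 = 86436 - 8897 = 77539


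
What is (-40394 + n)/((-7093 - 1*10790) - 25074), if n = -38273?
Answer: 78667/42957 ≈ 1.8313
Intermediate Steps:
(-40394 + n)/((-7093 - 1*10790) - 25074) = (-40394 - 38273)/((-7093 - 1*10790) - 25074) = -78667/((-7093 - 10790) - 25074) = -78667/(-17883 - 25074) = -78667/(-42957) = -78667*(-1/42957) = 78667/42957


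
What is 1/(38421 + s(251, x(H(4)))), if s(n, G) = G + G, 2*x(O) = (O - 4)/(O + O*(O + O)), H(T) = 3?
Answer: 21/806840 ≈ 2.6027e-5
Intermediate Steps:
x(O) = (-4 + O)/(2*(O + 2*O²)) (x(O) = ((O - 4)/(O + O*(O + O)))/2 = ((-4 + O)/(O + O*(2*O)))/2 = ((-4 + O)/(O + 2*O²))/2 = (-4 + O)/(2*(O + 2*O²)))
s(n, G) = 2*G
1/(38421 + s(251, x(H(4)))) = 1/(38421 + 2*((½)*(-4 + 3)/(3*(1 + 2*3)))) = 1/(38421 + 2*((½)*(⅓)*(-1)/(1 + 6))) = 1/(38421 + 2*((½)*(⅓)*(-1)/7)) = 1/(38421 + 2*((½)*(⅓)*(⅐)*(-1))) = 1/(38421 + 2*(-1/42)) = 1/(38421 - 1/21) = 1/(806840/21) = 21/806840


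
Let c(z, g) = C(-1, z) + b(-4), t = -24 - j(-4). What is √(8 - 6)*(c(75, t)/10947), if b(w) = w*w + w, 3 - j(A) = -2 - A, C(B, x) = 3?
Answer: 5*√2/3649 ≈ 0.0019378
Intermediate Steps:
j(A) = 5 + A (j(A) = 3 - (-2 - A) = 3 + (2 + A) = 5 + A)
t = -25 (t = -24 - (5 - 4) = -24 - 1*1 = -24 - 1 = -25)
b(w) = w + w² (b(w) = w² + w = w + w²)
c(z, g) = 15 (c(z, g) = 3 - 4*(1 - 4) = 3 - 4*(-3) = 3 + 12 = 15)
√(8 - 6)*(c(75, t)/10947) = √(8 - 6)*(15/10947) = √2*(15*(1/10947)) = √2*(5/3649) = 5*√2/3649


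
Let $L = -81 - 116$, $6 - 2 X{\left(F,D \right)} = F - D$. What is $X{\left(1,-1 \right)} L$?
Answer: $-394$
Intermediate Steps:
$X{\left(F,D \right)} = 3 + \frac{D}{2} - \frac{F}{2}$ ($X{\left(F,D \right)} = 3 - \frac{F - D}{2} = 3 + \left(\frac{D}{2} - \frac{F}{2}\right) = 3 + \frac{D}{2} - \frac{F}{2}$)
$L = -197$
$X{\left(1,-1 \right)} L = \left(3 + \frac{1}{2} \left(-1\right) - \frac{1}{2}\right) \left(-197\right) = \left(3 - \frac{1}{2} - \frac{1}{2}\right) \left(-197\right) = 2 \left(-197\right) = -394$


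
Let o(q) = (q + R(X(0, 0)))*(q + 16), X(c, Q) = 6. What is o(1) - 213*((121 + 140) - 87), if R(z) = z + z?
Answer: -36841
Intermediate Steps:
R(z) = 2*z
o(q) = (12 + q)*(16 + q) (o(q) = (q + 2*6)*(q + 16) = (q + 12)*(16 + q) = (12 + q)*(16 + q))
o(1) - 213*((121 + 140) - 87) = (192 + 1**2 + 28*1) - 213*((121 + 140) - 87) = (192 + 1 + 28) - 213*(261 - 87) = 221 - 213*174 = 221 - 37062 = -36841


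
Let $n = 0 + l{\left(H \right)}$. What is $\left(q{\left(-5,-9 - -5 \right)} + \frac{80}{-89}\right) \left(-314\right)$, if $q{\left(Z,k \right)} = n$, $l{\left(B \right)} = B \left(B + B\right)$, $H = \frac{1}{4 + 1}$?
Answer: $\frac{572108}{2225} \approx 257.13$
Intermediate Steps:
$H = \frac{1}{5} \approx 0.2$
$l{\left(B \right)} = 2 B^{2}$ ($l{\left(B \right)} = B 2 B = 2 B^{2}$)
$n = \frac{2}{25}$ ($n = 0 + \frac{2}{25} = \frac{2}{25} \approx 0.08$)
$q{\left(Z,k \right)} = \frac{2}{25}$
$\left(q{\left(-5,-9 - -5 \right)} + \frac{80}{-89}\right) \left(-314\right) = \left(\frac{2}{25} + \frac{80}{-89}\right) \left(-314\right) = \left(\frac{2}{25} + 80 \left(- \frac{1}{89}\right)\right) \left(-314\right) = \left(\frac{2}{25} - \frac{80}{89}\right) \left(-314\right) = \left(- \frac{1822}{2225}\right) \left(-314\right) = \frac{572108}{2225}$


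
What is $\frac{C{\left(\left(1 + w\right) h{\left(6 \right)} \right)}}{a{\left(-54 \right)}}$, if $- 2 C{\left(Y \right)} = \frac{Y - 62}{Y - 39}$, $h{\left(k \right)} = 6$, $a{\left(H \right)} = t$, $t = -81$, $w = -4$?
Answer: $\frac{40}{4617} \approx 0.0086636$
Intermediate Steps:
$a{\left(H \right)} = -81$
$C{\left(Y \right)} = - \frac{-62 + Y}{2 \left(-39 + Y\right)}$ ($C{\left(Y \right)} = - \frac{\left(Y - 62\right) \frac{1}{Y - 39}}{2} = - \frac{\left(-62 + Y\right) \frac{1}{-39 + Y}}{2} = - \frac{\frac{1}{-39 + Y} \left(-62 + Y\right)}{2} = - \frac{-62 + Y}{2 \left(-39 + Y\right)}$)
$\frac{C{\left(\left(1 + w\right) h{\left(6 \right)} \right)}}{a{\left(-54 \right)}} = \frac{\frac{1}{2} \frac{1}{-39 + \left(1 - 4\right) 6} \left(62 - \left(1 - 4\right) 6\right)}{-81} = \frac{62 - \left(-3\right) 6}{2 \left(-39 - 18\right)} \left(- \frac{1}{81}\right) = \frac{62 - -18}{2 \left(-39 - 18\right)} \left(- \frac{1}{81}\right) = \frac{62 + 18}{2 \left(-57\right)} \left(- \frac{1}{81}\right) = \frac{1}{2} \left(- \frac{1}{57}\right) 80 \left(- \frac{1}{81}\right) = \left(- \frac{40}{57}\right) \left(- \frac{1}{81}\right) = \frac{40}{4617}$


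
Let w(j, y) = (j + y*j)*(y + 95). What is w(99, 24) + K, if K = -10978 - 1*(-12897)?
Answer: 296444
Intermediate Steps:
w(j, y) = (95 + y)*(j + j*y) (w(j, y) = (j + j*y)*(95 + y) = (95 + y)*(j + j*y))
K = 1919 (K = -10978 + 12897 = 1919)
w(99, 24) + K = 99*(95 + 24**2 + 96*24) + 1919 = 99*(95 + 576 + 2304) + 1919 = 99*2975 + 1919 = 294525 + 1919 = 296444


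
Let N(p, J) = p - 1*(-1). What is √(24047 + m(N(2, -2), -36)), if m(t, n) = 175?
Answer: √24222 ≈ 155.63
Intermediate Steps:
N(p, J) = 1 + p (N(p, J) = p + 1 = 1 + p)
√(24047 + m(N(2, -2), -36)) = √(24047 + 175) = √24222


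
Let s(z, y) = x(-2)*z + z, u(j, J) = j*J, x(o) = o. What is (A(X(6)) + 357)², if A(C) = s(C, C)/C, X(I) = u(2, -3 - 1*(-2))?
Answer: 126736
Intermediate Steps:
u(j, J) = J*j
s(z, y) = -z (s(z, y) = -2*z + z = -z)
X(I) = -2 (X(I) = (-3 - 1*(-2))*2 = (-3 + 2)*2 = -1*2 = -2)
A(C) = -1 (A(C) = (-C)/C = -1)
(A(X(6)) + 357)² = (-1 + 357)² = 356² = 126736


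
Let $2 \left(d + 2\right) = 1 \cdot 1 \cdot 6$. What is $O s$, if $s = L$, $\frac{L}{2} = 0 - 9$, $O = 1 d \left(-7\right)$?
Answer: $126$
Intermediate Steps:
$d = 1$ ($d = -2 + \frac{1 \cdot 1 \cdot 6}{2} = -2 + \frac{1 \cdot 6}{2} = -2 + \frac{1}{2} \cdot 6 = -2 + 3 = 1$)
$O = -7$ ($O = 1 \cdot 1 \left(-7\right) = 1 \left(-7\right) = -7$)
$L = -18$ ($L = 2 \left(0 - 9\right) = 2 \left(-9\right) = -18$)
$s = -18$
$O s = \left(-7\right) \left(-18\right) = 126$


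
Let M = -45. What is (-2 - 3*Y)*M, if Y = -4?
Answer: -450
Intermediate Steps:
(-2 - 3*Y)*M = (-2 - 3*(-4))*(-45) = (-2 + 12)*(-45) = 10*(-45) = -450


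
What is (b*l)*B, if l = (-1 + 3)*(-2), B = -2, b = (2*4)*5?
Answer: 320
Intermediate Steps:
b = 40 (b = 8*5 = 40)
l = -4 (l = 2*(-2) = -4)
(b*l)*B = (40*(-4))*(-2) = -160*(-2) = 320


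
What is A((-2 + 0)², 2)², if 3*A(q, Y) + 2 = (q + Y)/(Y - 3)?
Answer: 64/9 ≈ 7.1111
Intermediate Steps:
A(q, Y) = -⅔ + (Y + q)/(3*(-3 + Y)) (A(q, Y) = -⅔ + ((q + Y)/(Y - 3))/3 = -⅔ + ((Y + q)/(-3 + Y))/3 = -⅔ + (Y + q)/(3*(-3 + Y)))
A((-2 + 0)², 2)² = ((6 + (-2 + 0)² - 1*2)/(3*(-3 + 2)))² = ((⅓)*(6 + (-2)² - 2)/(-1))² = ((⅓)*(-1)*(6 + 4 - 2))² = ((⅓)*(-1)*8)² = (-8/3)² = 64/9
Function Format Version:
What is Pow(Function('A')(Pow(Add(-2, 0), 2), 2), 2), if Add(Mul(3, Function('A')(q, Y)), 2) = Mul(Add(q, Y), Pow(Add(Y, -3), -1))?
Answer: Rational(64, 9) ≈ 7.1111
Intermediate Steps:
Function('A')(q, Y) = Add(Rational(-2, 3), Mul(Rational(1, 3), Pow(Add(-3, Y), -1), Add(Y, q))) (Function('A')(q, Y) = Add(Rational(-2, 3), Mul(Rational(1, 3), Mul(Add(q, Y), Pow(Add(Y, -3), -1)))) = Add(Rational(-2, 3), Mul(Rational(1, 3), Mul(Add(Y, q), Pow(Add(-3, Y), -1)))) = Add(Rational(-2, 3), Mul(Rational(1, 3), Mul(Pow(Add(-3, Y), -1), Add(Y, q)))) = Add(Rational(-2, 3), Mul(Rational(1, 3), Pow(Add(-3, Y), -1), Add(Y, q))))
Pow(Function('A')(Pow(Add(-2, 0), 2), 2), 2) = Pow(Mul(Rational(1, 3), Pow(Add(-3, 2), -1), Add(6, Pow(Add(-2, 0), 2), Mul(-1, 2))), 2) = Pow(Mul(Rational(1, 3), Pow(-1, -1), Add(6, Pow(-2, 2), -2)), 2) = Pow(Mul(Rational(1, 3), -1, Add(6, 4, -2)), 2) = Pow(Mul(Rational(1, 3), -1, 8), 2) = Pow(Rational(-8, 3), 2) = Rational(64, 9)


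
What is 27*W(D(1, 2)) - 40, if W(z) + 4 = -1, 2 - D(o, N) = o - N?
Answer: -175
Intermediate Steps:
D(o, N) = 2 + N - o (D(o, N) = 2 - (o - N) = 2 + (N - o) = 2 + N - o)
W(z) = -5 (W(z) = -4 - 1 = -5)
27*W(D(1, 2)) - 40 = 27*(-5) - 40 = -135 - 40 = -175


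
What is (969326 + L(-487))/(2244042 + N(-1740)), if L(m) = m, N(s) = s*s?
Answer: 968839/5271642 ≈ 0.18378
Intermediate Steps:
N(s) = s**2
(969326 + L(-487))/(2244042 + N(-1740)) = (969326 - 487)/(2244042 + (-1740)**2) = 968839/(2244042 + 3027600) = 968839/5271642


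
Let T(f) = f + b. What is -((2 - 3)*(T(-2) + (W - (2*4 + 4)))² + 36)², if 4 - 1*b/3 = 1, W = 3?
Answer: -1024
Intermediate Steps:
b = 9 (b = 12 - 3*1 = 12 - 3 = 9)
T(f) = 9 + f (T(f) = f + 9 = 9 + f)
-((2 - 3)*(T(-2) + (W - (2*4 + 4)))² + 36)² = -((2 - 3)*((9 - 2) + (3 - (2*4 + 4)))² + 36)² = -(-(7 + (3 - (8 + 4)))² + 36)² = -(-(7 + (3 - 1*12))² + 36)² = -(-(7 + (3 - 12))² + 36)² = -(-(7 - 9)² + 36)² = -(-1*(-2)² + 36)² = -(-1*4 + 36)² = -(-4 + 36)² = -1*32² = -1*1024 = -1024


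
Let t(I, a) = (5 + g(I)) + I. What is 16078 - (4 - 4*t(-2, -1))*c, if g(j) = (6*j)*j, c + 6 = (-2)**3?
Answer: 14622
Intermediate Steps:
c = -14 (c = -6 + (-2)**3 = -6 - 8 = -14)
g(j) = 6*j**2
t(I, a) = 5 + I + 6*I**2 (t(I, a) = (5 + 6*I**2) + I = 5 + I + 6*I**2)
16078 - (4 - 4*t(-2, -1))*c = 16078 - (4 - 4*(5 - 2 + 6*(-2)**2))*(-14) = 16078 - (4 - 4*(5 - 2 + 6*4))*(-14) = 16078 - (4 - 4*(5 - 2 + 24))*(-14) = 16078 - (4 - 4*27)*(-14) = 16078 - (4 - 108)*(-14) = 16078 - (-104)*(-14) = 16078 - 1*1456 = 16078 - 1456 = 14622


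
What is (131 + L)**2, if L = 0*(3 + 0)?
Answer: 17161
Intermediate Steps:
L = 0 (L = 0*3 = 0)
(131 + L)**2 = (131 + 0)**2 = 131**2 = 17161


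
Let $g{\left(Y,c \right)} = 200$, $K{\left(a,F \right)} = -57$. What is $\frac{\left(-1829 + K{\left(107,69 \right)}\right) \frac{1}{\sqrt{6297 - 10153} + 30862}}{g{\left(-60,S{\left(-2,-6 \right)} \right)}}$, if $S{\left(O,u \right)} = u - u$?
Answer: $- \frac{354913}{1161545000} + \frac{23 i \sqrt{241}}{580772500} \approx -0.00030555 + 6.1479 \cdot 10^{-7} i$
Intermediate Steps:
$S{\left(O,u \right)} = 0$
$\frac{\left(-1829 + K{\left(107,69 \right)}\right) \frac{1}{\sqrt{6297 - 10153} + 30862}}{g{\left(-60,S{\left(-2,-6 \right)} \right)}} = \frac{\left(-1829 - 57\right) \frac{1}{\sqrt{6297 - 10153} + 30862}}{200} = - \frac{1886}{\sqrt{-3856} + 30862} \cdot \frac{1}{200} = - \frac{1886}{4 i \sqrt{241} + 30862} \cdot \frac{1}{200} = - \frac{1886}{30862 + 4 i \sqrt{241}} \cdot \frac{1}{200} = - \frac{943}{100 \left(30862 + 4 i \sqrt{241}\right)}$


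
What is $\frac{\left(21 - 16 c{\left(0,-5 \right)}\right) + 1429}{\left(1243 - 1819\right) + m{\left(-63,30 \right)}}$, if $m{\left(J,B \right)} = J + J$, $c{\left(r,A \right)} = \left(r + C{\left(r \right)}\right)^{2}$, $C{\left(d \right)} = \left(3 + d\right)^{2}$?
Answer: $- \frac{77}{351} \approx -0.21937$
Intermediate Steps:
$c{\left(r,A \right)} = \left(r + \left(3 + r\right)^{2}\right)^{2}$
$m{\left(J,B \right)} = 2 J$
$\frac{\left(21 - 16 c{\left(0,-5 \right)}\right) + 1429}{\left(1243 - 1819\right) + m{\left(-63,30 \right)}} = \frac{\left(21 - 16 \left(0 + \left(3 + 0\right)^{2}\right)^{2}\right) + 1429}{\left(1243 - 1819\right) + 2 \left(-63\right)} = \frac{\left(21 - 16 \left(0 + 3^{2}\right)^{2}\right) + 1429}{\left(1243 - 1819\right) - 126} = \frac{\left(21 - 16 \left(0 + 9\right)^{2}\right) + 1429}{-576 - 126} = \frac{\left(21 - 16 \cdot 9^{2}\right) + 1429}{-702} = \left(\left(21 - 1296\right) + 1429\right) \left(- \frac{1}{702}\right) = \left(-1275 + 1429\right) \left(- \frac{1}{702}\right) = 154 \left(- \frac{1}{702}\right) = - \frac{77}{351}$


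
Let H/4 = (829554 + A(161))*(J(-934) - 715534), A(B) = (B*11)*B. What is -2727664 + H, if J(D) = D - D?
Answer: -3190382794824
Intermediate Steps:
J(D) = 0
A(B) = 11*B**2 (A(B) = (11*B)*B = 11*B**2)
H = -3190380067160 (H = 4*((829554 + 11*161**2)*(0 - 715534)) = 4*((829554 + 11*25921)*(-715534)) = 4*((829554 + 285131)*(-715534)) = 4*(1114685*(-715534)) = 4*(-797595016790) = -3190380067160)
-2727664 + H = -2727664 - 3190380067160 = -3190382794824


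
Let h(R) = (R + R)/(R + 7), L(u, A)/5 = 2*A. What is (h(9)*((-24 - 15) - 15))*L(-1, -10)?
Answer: 6075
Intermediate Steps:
L(u, A) = 10*A (L(u, A) = 5*(2*A) = 10*A)
h(R) = 2*R/(7 + R) (h(R) = (2*R)/(7 + R) = 2*R/(7 + R))
(h(9)*((-24 - 15) - 15))*L(-1, -10) = ((2*9/(7 + 9))*((-24 - 15) - 15))*(10*(-10)) = ((2*9/16)*(-39 - 15))*(-100) = ((2*9*(1/16))*(-54))*(-100) = ((9/8)*(-54))*(-100) = -243/4*(-100) = 6075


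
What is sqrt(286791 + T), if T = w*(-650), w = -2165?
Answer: sqrt(1694041) ≈ 1301.6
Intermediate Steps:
T = 1407250 (T = -2165*(-650) = 1407250)
sqrt(286791 + T) = sqrt(286791 + 1407250) = sqrt(1694041)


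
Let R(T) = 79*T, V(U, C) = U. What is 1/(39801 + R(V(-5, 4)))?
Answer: 1/39406 ≈ 2.5377e-5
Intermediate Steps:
1/(39801 + R(V(-5, 4))) = 1/(39801 + 79*(-5)) = 1/(39801 - 395) = 1/39406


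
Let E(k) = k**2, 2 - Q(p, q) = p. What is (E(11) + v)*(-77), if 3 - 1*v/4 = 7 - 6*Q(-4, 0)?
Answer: -19173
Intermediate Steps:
Q(p, q) = 2 - p
v = 128 (v = 12 - 4*(7 - 6*(2 - 1*(-4))) = 12 - 4*(7 - 6*(2 + 4)) = 12 - 4*(7 - 6*6) = 12 - 4*(7 - 36) = 12 - 4*(-29) = 12 + 116 = 128)
(E(11) + v)*(-77) = (11**2 + 128)*(-77) = (121 + 128)*(-77) = 249*(-77) = -19173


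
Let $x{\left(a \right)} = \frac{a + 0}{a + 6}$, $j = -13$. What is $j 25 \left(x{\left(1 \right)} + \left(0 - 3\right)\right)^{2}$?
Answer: $- \frac{130000}{49} \approx -2653.1$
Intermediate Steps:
$x{\left(a \right)} = \frac{a}{6 + a}$
$j 25 \left(x{\left(1 \right)} + \left(0 - 3\right)\right)^{2} = \left(-13\right) 25 \left(1 \frac{1}{6 + 1} + \left(0 - 3\right)\right)^{2} = - 325 \left(1 \cdot \frac{1}{7} - 3\right)^{2} = - 325 \left(\frac{1}{7} - 3\right)^{2} = - 325 \left(- \frac{20}{7}\right)^{2} = \left(-325\right) \frac{400}{49} = - \frac{130000}{49}$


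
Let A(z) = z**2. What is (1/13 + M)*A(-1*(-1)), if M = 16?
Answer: 209/13 ≈ 16.077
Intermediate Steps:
(1/13 + M)*A(-1*(-1)) = (1/13 + 16)*(-1*(-1))**2 = (1/13 + 16)*1**2 = (209/13)*1 = 209/13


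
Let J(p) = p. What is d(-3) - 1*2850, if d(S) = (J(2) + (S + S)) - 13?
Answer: -2867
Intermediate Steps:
d(S) = -11 + 2*S (d(S) = (2 + (S + S)) - 13 = (2 + 2*S) - 13 = -11 + 2*S)
d(-3) - 1*2850 = (-11 + 2*(-3)) - 1*2850 = (-11 - 6) - 2850 = -17 - 2850 = -2867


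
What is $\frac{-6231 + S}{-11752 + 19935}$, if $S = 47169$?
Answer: $\frac{40938}{8183} \approx 5.0028$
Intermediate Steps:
$\frac{-6231 + S}{-11752 + 19935} = \frac{-6231 + 47169}{-11752 + 19935} = \frac{40938}{8183}$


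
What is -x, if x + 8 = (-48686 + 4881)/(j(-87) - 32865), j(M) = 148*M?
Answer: 322123/45741 ≈ 7.0423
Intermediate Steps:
x = -322123/45741 (x = -8 + (-48686 + 4881)/(148*(-87) - 32865) = -8 - 43805/(-12876 - 32865) = -8 - 43805/(-45741) = -8 - 43805*(-1/45741) = -8 + 43805/45741 = -322123/45741 ≈ -7.0423)
-x = -1*(-322123/45741) = 322123/45741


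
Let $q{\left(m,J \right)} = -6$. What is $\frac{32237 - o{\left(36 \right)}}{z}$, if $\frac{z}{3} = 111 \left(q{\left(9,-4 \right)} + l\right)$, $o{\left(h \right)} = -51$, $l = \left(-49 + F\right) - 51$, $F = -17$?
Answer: $- \frac{32288}{40959} \approx -0.7883$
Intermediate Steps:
$l = -117$ ($l = \left(-49 - 17\right) - 51 = -66 - 51 = -117$)
$z = -40959$ ($z = 3 \cdot 111 \left(-6 - 117\right) = 3 \cdot 111 \left(-123\right) = 3 \left(-13653\right) = -40959$)
$\frac{32237 - o{\left(36 \right)}}{z} = \frac{32237 - -51}{-40959} = \left(32237 + 51\right) \left(- \frac{1}{40959}\right) = 32288 \left(- \frac{1}{40959}\right) = - \frac{32288}{40959}$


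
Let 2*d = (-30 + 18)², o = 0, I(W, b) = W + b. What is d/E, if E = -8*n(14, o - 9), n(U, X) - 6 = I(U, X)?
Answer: -9/11 ≈ -0.81818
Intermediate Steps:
n(U, X) = 6 + U + X (n(U, X) = 6 + (U + X) = 6 + U + X)
d = 72 (d = (-30 + 18)²/2 = (½)*(-12)² = (½)*144 = 72)
E = -88 (E = -8*(6 + 14 + (0 - 9)) = -8*(6 + 14 - 9) = -8*11 = -88)
d/E = 72/(-88) = 72*(-1/88) = -9/11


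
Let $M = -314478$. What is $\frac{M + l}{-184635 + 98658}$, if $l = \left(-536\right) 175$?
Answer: $\frac{9958}{2097} \approx 4.7487$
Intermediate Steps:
$l = -93800$
$\frac{M + l}{-184635 + 98658} = \frac{-314478 - 93800}{-184635 + 98658} = - \frac{408278}{-85977} = \left(-408278\right) \left(- \frac{1}{85977}\right) = \frac{9958}{2097}$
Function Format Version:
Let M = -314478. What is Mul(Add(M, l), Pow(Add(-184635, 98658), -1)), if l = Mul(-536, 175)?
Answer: Rational(9958, 2097) ≈ 4.7487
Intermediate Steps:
l = -93800
Mul(Add(M, l), Pow(Add(-184635, 98658), -1)) = Mul(Add(-314478, -93800), Pow(Add(-184635, 98658), -1)) = Mul(-408278, Pow(-85977, -1)) = Mul(-408278, Rational(-1, 85977)) = Rational(9958, 2097)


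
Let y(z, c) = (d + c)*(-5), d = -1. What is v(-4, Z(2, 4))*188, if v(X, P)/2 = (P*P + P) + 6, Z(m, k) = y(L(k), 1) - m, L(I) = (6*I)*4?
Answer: 3008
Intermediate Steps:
L(I) = 24*I
y(z, c) = 5 - 5*c (y(z, c) = (-1 + c)*(-5) = 5 - 5*c)
Z(m, k) = -m (Z(m, k) = (5 - 5*1) - m = (5 - 5) - m = 0 - m = -m)
v(X, P) = 12 + 2*P + 2*P² (v(X, P) = 2*((P*P + P) + 6) = 2*((P² + P) + 6) = 2*((P + P²) + 6) = 2*(6 + P + P²) = 12 + 2*P + 2*P²)
v(-4, Z(2, 4))*188 = (12 + 2*(-1*2) + 2*(-1*2)²)*188 = (12 + 2*(-2) + 2*(-2)²)*188 = (12 - 4 + 2*4)*188 = (12 - 4 + 8)*188 = 16*188 = 3008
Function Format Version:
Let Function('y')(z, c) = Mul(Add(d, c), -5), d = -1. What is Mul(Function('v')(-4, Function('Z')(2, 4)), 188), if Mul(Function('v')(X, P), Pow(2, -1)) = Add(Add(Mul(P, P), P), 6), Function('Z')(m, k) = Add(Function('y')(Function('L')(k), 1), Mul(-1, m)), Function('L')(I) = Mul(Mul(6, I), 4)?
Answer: 3008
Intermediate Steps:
Function('L')(I) = Mul(24, I)
Function('y')(z, c) = Add(5, Mul(-5, c)) (Function('y')(z, c) = Mul(Add(-1, c), -5) = Add(5, Mul(-5, c)))
Function('Z')(m, k) = Mul(-1, m) (Function('Z')(m, k) = Add(Add(5, Mul(-5, 1)), Mul(-1, m)) = Add(Add(5, -5), Mul(-1, m)) = Add(0, Mul(-1, m)) = Mul(-1, m))
Function('v')(X, P) = Add(12, Mul(2, P), Mul(2, Pow(P, 2))) (Function('v')(X, P) = Mul(2, Add(Add(Mul(P, P), P), 6)) = Mul(2, Add(Add(Pow(P, 2), P), 6)) = Mul(2, Add(Add(P, Pow(P, 2)), 6)) = Mul(2, Add(6, P, Pow(P, 2))) = Add(12, Mul(2, P), Mul(2, Pow(P, 2))))
Mul(Function('v')(-4, Function('Z')(2, 4)), 188) = Mul(Add(12, Mul(2, Mul(-1, 2)), Mul(2, Pow(Mul(-1, 2), 2))), 188) = Mul(Add(12, Mul(2, -2), Mul(2, Pow(-2, 2))), 188) = Mul(Add(12, -4, Mul(2, 4)), 188) = Mul(Add(12, -4, 8), 188) = Mul(16, 188) = 3008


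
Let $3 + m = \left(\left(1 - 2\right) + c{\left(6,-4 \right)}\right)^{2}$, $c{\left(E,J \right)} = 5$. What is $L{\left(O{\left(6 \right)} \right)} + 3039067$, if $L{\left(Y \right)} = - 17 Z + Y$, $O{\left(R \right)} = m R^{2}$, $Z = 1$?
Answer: $3039518$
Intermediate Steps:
$m = 13$ ($m = -3 + \left(\left(1 - 2\right) + 5\right)^{2} = -3 + \left(-1 + 5\right)^{2} = -3 + 4^{2} = -3 + 16 = 13$)
$O{\left(R \right)} = 13 R^{2}$
$L{\left(Y \right)} = -17 + Y$ ($L{\left(Y \right)} = \left(-17\right) 1 + Y = -17 + Y$)
$L{\left(O{\left(6 \right)} \right)} + 3039067 = \left(-17 + 13 \cdot 6^{2}\right) + 3039067 = \left(-17 + 13 \cdot 36\right) + 3039067 = \left(-17 + 468\right) + 3039067 = 451 + 3039067 = 3039518$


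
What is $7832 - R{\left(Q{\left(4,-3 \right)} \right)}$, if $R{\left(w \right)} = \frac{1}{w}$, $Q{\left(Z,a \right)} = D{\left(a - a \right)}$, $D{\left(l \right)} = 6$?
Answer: $\frac{46991}{6} \approx 7831.8$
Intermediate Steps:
$Q{\left(Z,a \right)} = 6$
$7832 - R{\left(Q{\left(4,-3 \right)} \right)} = 7832 - \frac{1}{6} = \frac{46991}{6}$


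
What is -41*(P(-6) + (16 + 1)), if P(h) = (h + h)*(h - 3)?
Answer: -5125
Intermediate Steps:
P(h) = 2*h*(-3 + h) (P(h) = (2*h)*(-3 + h) = 2*h*(-3 + h))
-41*(P(-6) + (16 + 1)) = -41*(2*(-6)*(-3 - 6) + (16 + 1)) = -41*(2*(-6)*(-9) + 17) = -41*(108 + 17) = -41*125 = -5125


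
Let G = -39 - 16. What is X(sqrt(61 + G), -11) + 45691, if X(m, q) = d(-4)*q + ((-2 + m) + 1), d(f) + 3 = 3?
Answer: 45690 + sqrt(6) ≈ 45692.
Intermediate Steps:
G = -55
d(f) = 0 (d(f) = -3 + 3 = 0)
X(m, q) = -1 + m (X(m, q) = 0*q + ((-2 + m) + 1) = 0 + (-1 + m) = -1 + m)
X(sqrt(61 + G), -11) + 45691 = (-1 + sqrt(61 - 55)) + 45691 = (-1 + sqrt(6)) + 45691 = 45690 + sqrt(6)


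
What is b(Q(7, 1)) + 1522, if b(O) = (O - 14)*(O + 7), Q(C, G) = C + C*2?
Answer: 1718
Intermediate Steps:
Q(C, G) = 3*C (Q(C, G) = C + 2*C = 3*C)
b(O) = (-14 + O)*(7 + O)
b(Q(7, 1)) + 1522 = (-98 + (3*7)**2 - 21*7) + 1522 = (-98 + 21**2 - 7*21) + 1522 = (-98 + 441 - 147) + 1522 = 196 + 1522 = 1718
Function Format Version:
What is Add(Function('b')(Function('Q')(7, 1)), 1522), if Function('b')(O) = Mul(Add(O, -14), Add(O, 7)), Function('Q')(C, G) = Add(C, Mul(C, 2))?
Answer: 1718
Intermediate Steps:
Function('Q')(C, G) = Mul(3, C) (Function('Q')(C, G) = Add(C, Mul(2, C)) = Mul(3, C))
Function('b')(O) = Mul(Add(-14, O), Add(7, O))
Add(Function('b')(Function('Q')(7, 1)), 1522) = Add(Add(-98, Pow(Mul(3, 7), 2), Mul(-7, Mul(3, 7))), 1522) = Add(Add(-98, Pow(21, 2), Mul(-7, 21)), 1522) = Add(Add(-98, 441, -147), 1522) = Add(196, 1522) = 1718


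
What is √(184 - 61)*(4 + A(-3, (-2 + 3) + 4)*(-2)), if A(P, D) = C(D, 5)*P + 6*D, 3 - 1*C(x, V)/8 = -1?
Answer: 136*√123 ≈ 1508.3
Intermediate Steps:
C(x, V) = 32 (C(x, V) = 24 - 8*(-1) = 24 + 8 = 32)
A(P, D) = 6*D + 32*P (A(P, D) = 32*P + 6*D = 6*D + 32*P)
√(184 - 61)*(4 + A(-3, (-2 + 3) + 4)*(-2)) = √(184 - 61)*(4 + (6*((-2 + 3) + 4) + 32*(-3))*(-2)) = √123*(4 + (6*(1 + 4) - 96)*(-2)) = √123*(4 + (6*5 - 96)*(-2)) = √123*(4 + (30 - 96)*(-2)) = √123*(4 - 66*(-2)) = √123*(4 + 132) = √123*136 = 136*√123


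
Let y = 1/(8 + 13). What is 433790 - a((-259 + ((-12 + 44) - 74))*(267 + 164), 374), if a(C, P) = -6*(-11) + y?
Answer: 9108203/21 ≈ 4.3372e+5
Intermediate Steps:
y = 1/21 ≈ 0.047619
a(C, P) = 1387/21 (a(C, P) = -6*(-11) + 1/21 = 66 + 1/21 = 1387/21)
433790 - a((-259 + ((-12 + 44) - 74))*(267 + 164), 374) = 433790 - 1*1387/21 = 433790 - 1387/21 = 9108203/21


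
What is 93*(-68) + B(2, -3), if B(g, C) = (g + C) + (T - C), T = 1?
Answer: -6321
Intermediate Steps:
B(g, C) = 1 + g (B(g, C) = (g + C) + (1 - C) = (C + g) + (1 - C) = 1 + g)
93*(-68) + B(2, -3) = 93*(-68) + (1 + 2) = -6324 + 3 = -6321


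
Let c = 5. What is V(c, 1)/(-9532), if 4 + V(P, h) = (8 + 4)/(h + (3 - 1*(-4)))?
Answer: 5/19064 ≈ 0.00026227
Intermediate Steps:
V(P, h) = -4 + 12/(7 + h) (V(P, h) = -4 + (8 + 4)/(h + (3 - 1*(-4))) = -4 + 12/(h + (3 + 4)) = -4 + 12/(h + 7) = -4 + 12/(7 + h))
V(c, 1)/(-9532) = (4*(-4 - 1*1)/(7 + 1))/(-9532) = (4*(-4 - 1)/8)*(-1/9532) = (4*(⅛)*(-5))*(-1/9532) = -5/2*(-1/9532) = 5/19064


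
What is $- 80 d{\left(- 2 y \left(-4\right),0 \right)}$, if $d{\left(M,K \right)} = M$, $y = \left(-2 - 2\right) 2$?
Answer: $5120$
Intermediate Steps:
$y = -8$ ($y = \left(-4\right) 2 = -8$)
$- 80 d{\left(- 2 y \left(-4\right),0 \right)} = - 80 \left(-2\right) \left(-8\right) \left(-4\right) = - 80 \cdot 16 \left(-4\right) = \left(-80\right) \left(-64\right) = 5120$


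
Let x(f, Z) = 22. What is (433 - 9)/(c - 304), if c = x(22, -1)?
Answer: -212/141 ≈ -1.5035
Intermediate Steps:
c = 22
(433 - 9)/(c - 304) = (433 - 9)/(22 - 304) = 424/(-282) = 424*(-1/282) = -212/141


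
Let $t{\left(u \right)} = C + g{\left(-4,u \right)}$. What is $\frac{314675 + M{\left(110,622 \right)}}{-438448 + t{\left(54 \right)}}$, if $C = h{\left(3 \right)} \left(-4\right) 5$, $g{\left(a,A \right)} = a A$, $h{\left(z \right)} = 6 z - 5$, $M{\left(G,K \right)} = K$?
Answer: $- \frac{105099}{146308} \approx -0.71834$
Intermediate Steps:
$h{\left(z \right)} = -5 + 6 z$
$g{\left(a,A \right)} = A a$
$C = -260$ ($C = \left(-5 + 6 \cdot 3\right) \left(-4\right) 5 = \left(-5 + 18\right) \left(-4\right) 5 = 13 \left(-4\right) 5 = \left(-52\right) 5 = -260$)
$t{\left(u \right)} = -260 - 4 u$ ($t{\left(u \right)} = -260 + u \left(-4\right) = -260 - 4 u$)
$\frac{314675 + M{\left(110,622 \right)}}{-438448 + t{\left(54 \right)}} = \frac{314675 + 622}{-438448 - 476} = \frac{315297}{-438448 - 476} = \frac{315297}{-438924} = 315297 \left(- \frac{1}{438924}\right) = - \frac{105099}{146308}$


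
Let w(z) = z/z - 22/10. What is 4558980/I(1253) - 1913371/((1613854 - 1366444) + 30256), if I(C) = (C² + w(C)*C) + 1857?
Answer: -2173515168713/545045307698 ≈ -3.9878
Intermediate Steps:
w(z) = -6/5 (w(z) = 1 - 22*⅒ = 1 - 11/5 = -6/5)
I(C) = 1857 + C² - 6*C/5 (I(C) = (C² - 6*C/5) + 1857 = 1857 + C² - 6*C/5)
4558980/I(1253) - 1913371/((1613854 - 1366444) + 30256) = 4558980/(1857 + 1253² - 6/5*1253) - 1913371/((1613854 - 1366444) + 30256) = 4558980/(1857 + 1570009 - 7518/5) - 1913371/(247410 + 30256) = 4558980/(7851812/5) - 1913371/277666 = 4558980*(5/7851812) - 1913371*1/277666 = 5698725/1962953 - 1913371/277666 = -2173515168713/545045307698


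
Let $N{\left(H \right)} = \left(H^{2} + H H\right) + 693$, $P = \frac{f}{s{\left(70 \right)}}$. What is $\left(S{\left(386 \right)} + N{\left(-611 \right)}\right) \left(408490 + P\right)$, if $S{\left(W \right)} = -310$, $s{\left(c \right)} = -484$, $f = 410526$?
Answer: $\frac{73693506031925}{242} \approx 3.0452 \cdot 10^{11}$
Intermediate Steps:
$P = - \frac{205263}{242}$ ($P = \frac{410526}{-484} = 410526 \left(- \frac{1}{484}\right) = - \frac{205263}{242} \approx -848.19$)
$N{\left(H \right)} = 693 + 2 H^{2}$ ($N{\left(H \right)} = \left(H^{2} + H^{2}\right) + 693 = 2 H^{2} + 693 = 693 + 2 H^{2}$)
$\left(S{\left(386 \right)} + N{\left(-611 \right)}\right) \left(408490 + P\right) = \left(-310 + \left(693 + 2 \left(-611\right)^{2}\right)\right) \left(408490 - \frac{205263}{242}\right) = \left(-310 + \left(693 + 2 \cdot 373321\right)\right) \frac{98649317}{242} = \left(-310 + \left(693 + 746642\right)\right) \frac{98649317}{242} = \left(-310 + 747335\right) \frac{98649317}{242} = 747025 \cdot \frac{98649317}{242} = \frac{73693506031925}{242}$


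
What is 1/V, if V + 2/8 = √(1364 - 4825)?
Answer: -4/55377 - 16*I*√3461/55377 ≈ -7.2232e-5 - 0.016998*I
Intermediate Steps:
V = -¼ + I*√3461 (V = -¼ + √(1364 - 4825) = -¼ + √(-3461) = -¼ + I*√3461 ≈ -0.25 + 58.83*I)
1/V = 1/(-¼ + I*√3461)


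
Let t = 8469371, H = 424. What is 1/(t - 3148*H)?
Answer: 1/7134619 ≈ 1.4016e-7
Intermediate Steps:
1/(t - 3148*H) = 1/(8469371 - 3148*424) = 1/(8469371 - 1334752) = 1/7134619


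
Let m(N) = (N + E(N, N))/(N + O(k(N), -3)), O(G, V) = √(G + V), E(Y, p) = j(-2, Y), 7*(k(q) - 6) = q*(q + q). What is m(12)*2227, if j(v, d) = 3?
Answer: 935340/233 - 11135*√2163/233 ≈ 1791.7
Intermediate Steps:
k(q) = 6 + 2*q²/7 (k(q) = 6 + (q*(q + q))/7 = 6 + (q*(2*q))/7 = 6 + (2*q²)/7 = 6 + 2*q²/7)
E(Y, p) = 3
m(N) = (3 + N)/(N + √(3 + 2*N²/7)) (m(N) = (N + 3)/(N + √((6 + 2*N²/7) - 3)) = (3 + N)/(N + √(3 + 2*N²/7)))
m(12)*2227 = (7*(3 + 12)/(7*12 + √7*√(21 + 2*12²)))*2227 = (7*15/(84 + √7*√(21 + 2*144)))*2227 = (7*15/(84 + √7*√(21 + 288)))*2227 = (7*15/(84 + √7*√309))*2227 = (7*15/(84 + √2163))*2227 = (105/(84 + √2163))*2227 = 233835/(84 + √2163)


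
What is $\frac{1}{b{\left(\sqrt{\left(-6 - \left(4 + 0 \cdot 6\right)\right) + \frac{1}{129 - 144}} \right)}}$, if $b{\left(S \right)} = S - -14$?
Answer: $\frac{210}{3091} - \frac{i \sqrt{2265}}{3091} \approx 0.067939 - 0.015397 i$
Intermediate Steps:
$b{\left(S \right)} = 14 + S$ ($b{\left(S \right)} = S + 14 = 14 + S$)
$\frac{1}{b{\left(\sqrt{\left(-6 - \left(4 + 0 \cdot 6\right)\right) + \frac{1}{129 - 144}} \right)}} = \frac{1}{14 + \sqrt{\left(-6 - \left(4 + 0 \cdot 6\right)\right) + \frac{1}{129 - 144}}} = \frac{1}{14 + \sqrt{\left(-6 - \left(4 + 0\right)\right) + \frac{1}{-15}}} = \frac{1}{14 + \sqrt{\left(-6 - 4\right) - \frac{1}{15}}} = \frac{1}{14 + \sqrt{-10 - \frac{1}{15}}} = \frac{1}{14 + \sqrt{- \frac{151}{15}}} = \frac{1}{14 + \frac{i \sqrt{2265}}{15}}$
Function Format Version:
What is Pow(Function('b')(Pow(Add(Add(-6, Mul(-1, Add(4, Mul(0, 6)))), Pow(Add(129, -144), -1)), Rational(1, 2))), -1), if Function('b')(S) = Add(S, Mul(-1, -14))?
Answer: Add(Rational(210, 3091), Mul(Rational(-1, 3091), I, Pow(2265, Rational(1, 2)))) ≈ Add(0.067939, Mul(-0.015397, I))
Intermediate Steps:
Function('b')(S) = Add(14, S) (Function('b')(S) = Add(S, 14) = Add(14, S))
Pow(Function('b')(Pow(Add(Add(-6, Mul(-1, Add(4, Mul(0, 6)))), Pow(Add(129, -144), -1)), Rational(1, 2))), -1) = Pow(Add(14, Pow(Add(Add(-6, Mul(-1, Add(4, Mul(0, 6)))), Pow(Add(129, -144), -1)), Rational(1, 2))), -1) = Pow(Add(14, Pow(Add(Add(-6, Mul(-1, Add(4, 0))), Pow(-15, -1)), Rational(1, 2))), -1) = Pow(Add(14, Pow(Add(Add(-6, Mul(-1, 4)), Rational(-1, 15)), Rational(1, 2))), -1) = Pow(Add(14, Pow(Add(Add(-6, -4), Rational(-1, 15)), Rational(1, 2))), -1) = Pow(Add(14, Pow(Add(-10, Rational(-1, 15)), Rational(1, 2))), -1) = Pow(Add(14, Pow(Rational(-151, 15), Rational(1, 2))), -1) = Pow(Add(14, Mul(Rational(1, 15), I, Pow(2265, Rational(1, 2)))), -1)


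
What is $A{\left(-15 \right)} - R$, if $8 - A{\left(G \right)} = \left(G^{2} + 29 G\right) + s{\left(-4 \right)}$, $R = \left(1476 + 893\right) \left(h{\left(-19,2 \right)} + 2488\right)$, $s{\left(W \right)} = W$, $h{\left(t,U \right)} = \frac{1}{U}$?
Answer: $- \frac{11790069}{2} \approx -5.895 \cdot 10^{6}$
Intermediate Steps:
$R = \frac{11790513}{2}$ ($R = \left(1476 + 893\right) \left(\frac{1}{2} + 2488\right) = 2369 \left(\frac{1}{2} + 2488\right) = 2369 \cdot \frac{4977}{2} = \frac{11790513}{2} \approx 5.8953 \cdot 10^{6}$)
$A{\left(G \right)} = 12 - G^{2} - 29 G$ ($A{\left(G \right)} = 8 - \left(\left(G^{2} + 29 G\right) - 4\right) = 8 - \left(-4 + G^{2} + 29 G\right) = 12 - G^{2} - 29 G$)
$A{\left(-15 \right)} - R = \left(12 - \left(-15\right)^{2} - -435\right) - \frac{11790513}{2} = \left(12 - 225 + 435\right) - \frac{11790513}{2} = 222 - \frac{11790513}{2} = - \frac{11790069}{2}$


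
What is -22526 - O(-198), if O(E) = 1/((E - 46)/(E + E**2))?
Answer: -2728669/122 ≈ -22366.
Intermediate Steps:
O(E) = (E + E**2)/(-46 + E) (O(E) = 1/((-46 + E)/(E + E**2)) = (E + E**2)/(-46 + E))
-22526 - O(-198) = -22526 - (-198)*(1 - 198)/(-46 - 198) = -22526 - (-198)*(-197)/(-244) = -22526 - (-198)*(-1)*(-197)/244 = -22526 - 1*(-19503/122) = -22526 + 19503/122 = -2728669/122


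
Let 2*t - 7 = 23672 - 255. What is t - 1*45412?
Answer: -33700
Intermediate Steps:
t = 11712 (t = 7/2 + (23672 - 255)/2 = 7/2 + (½)*23417 = 7/2 + 23417/2 = 11712)
t - 1*45412 = 11712 - 1*45412 = 11712 - 45412 = -33700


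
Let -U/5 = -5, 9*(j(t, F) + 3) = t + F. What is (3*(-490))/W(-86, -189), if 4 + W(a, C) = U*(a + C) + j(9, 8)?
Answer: 13230/61921 ≈ 0.21366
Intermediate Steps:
j(t, F) = -3 + F/9 + t/9 (j(t, F) = -3 + (t + F)/9 = -3 + (F + t)/9 = -3 + (F/9 + t/9) = -3 + F/9 + t/9)
U = 25 (U = -5*(-5) = 25)
W(a, C) = -46/9 + 25*C + 25*a (W(a, C) = -4 + (25*(a + C) + (-3 + (1/9)*8 + (1/9)*9)) = -4 + (25*(C + a) + (-3 + 8/9 + 1)) = -4 + ((25*C + 25*a) - 10/9) = -4 + (-10/9 + 25*C + 25*a) = -46/9 + 25*C + 25*a)
(3*(-490))/W(-86, -189) = (3*(-490))/(-46/9 + 25*(-189) + 25*(-86)) = -1470/(-46/9 - 4725 - 2150) = -1470/(-61921/9) = -1470*(-9/61921) = 13230/61921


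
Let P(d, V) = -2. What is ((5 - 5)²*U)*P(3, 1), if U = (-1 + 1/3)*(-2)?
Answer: 0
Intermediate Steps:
U = 4/3 (U = (-1 + ⅓)*(-2) = -⅔*(-2) = 4/3 ≈ 1.3333)
((5 - 5)²*U)*P(3, 1) = ((5 - 5)²*(4/3))*(-2) = (0²*(4/3))*(-2) = (0*(4/3))*(-2) = 0*(-2) = 0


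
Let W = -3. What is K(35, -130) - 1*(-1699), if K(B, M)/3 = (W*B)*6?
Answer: -191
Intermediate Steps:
K(B, M) = -54*B (K(B, M) = 3*(-3*B*6) = 3*(-18*B) = -54*B)
K(35, -130) - 1*(-1699) = -54*35 - 1*(-1699) = -1890 + 1699 = -191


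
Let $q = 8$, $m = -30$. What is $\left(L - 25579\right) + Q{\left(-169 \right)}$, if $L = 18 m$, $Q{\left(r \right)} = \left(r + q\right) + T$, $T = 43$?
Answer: $-26237$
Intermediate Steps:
$Q{\left(r \right)} = 51 + r$ ($Q{\left(r \right)} = \left(r + 8\right) + 43 = \left(8 + r\right) + 43 = 51 + r$)
$L = -540$ ($L = 18 \left(-30\right) = -540$)
$\left(L - 25579\right) + Q{\left(-169 \right)} = \left(-540 - 25579\right) + \left(51 - 169\right) = -26119 - 118 = -26237$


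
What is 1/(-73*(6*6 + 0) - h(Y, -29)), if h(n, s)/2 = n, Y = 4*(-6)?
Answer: -1/2580 ≈ -0.00038760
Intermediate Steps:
Y = -24
h(n, s) = 2*n
1/(-73*(6*6 + 0) - h(Y, -29)) = 1/(-73*(6*6 + 0) - 2*(-24)) = 1/(-73*(36 + 0) - 1*(-48)) = 1/(-73*36 + 48) = 1/(-2628 + 48) = 1/(-2580) = -1/2580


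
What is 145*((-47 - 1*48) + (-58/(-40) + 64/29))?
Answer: -52979/4 ≈ -13245.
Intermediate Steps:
145*((-47 - 1*48) + (-58/(-40) + 64/29)) = 145*((-47 - 48) + (-58*(-1/40) + 64*(1/29))) = 145*(-95 + (29/20 + 64/29)) = 145*(-95 + 2121/580) = 145*(-52979/580) = -52979/4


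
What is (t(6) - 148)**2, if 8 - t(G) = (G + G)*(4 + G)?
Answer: 67600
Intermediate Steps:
t(G) = 8 - 2*G*(4 + G) (t(G) = 8 - (G + G)*(4 + G) = 8 - 2*G*(4 + G))
(t(6) - 148)**2 = ((8 - 8*6 - 2*6**2) - 148)**2 = ((8 - 48 - 2*36) - 148)**2 = ((8 - 48 - 72) - 148)**2 = (-112 - 148)**2 = (-260)**2 = 67600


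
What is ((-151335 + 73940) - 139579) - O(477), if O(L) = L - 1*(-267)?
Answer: -217718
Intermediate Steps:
O(L) = 267 + L (O(L) = L + 267 = 267 + L)
((-151335 + 73940) - 139579) - O(477) = ((-151335 + 73940) - 139579) - (267 + 477) = (-77395 - 139579) - 1*744 = -216974 - 744 = -217718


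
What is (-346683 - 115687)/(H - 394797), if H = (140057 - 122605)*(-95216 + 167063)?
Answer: -462370/1253479047 ≈ -0.00036887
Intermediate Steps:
H = 1253873844 (H = 17452*71847 = 1253873844)
(-346683 - 115687)/(H - 394797) = (-346683 - 115687)/(1253873844 - 394797) = -462370/1253479047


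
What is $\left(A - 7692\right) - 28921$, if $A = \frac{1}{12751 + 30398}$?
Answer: $- \frac{1579814336}{43149} \approx -36613.0$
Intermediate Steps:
$A = \frac{1}{43149} \approx 2.3175 \cdot 10^{-5}$
$\left(A - 7692\right) - 28921 = \left(\frac{1}{43149} - 7692\right) - 28921 = - \frac{331902107}{43149} - 28921 = - \frac{1579814336}{43149}$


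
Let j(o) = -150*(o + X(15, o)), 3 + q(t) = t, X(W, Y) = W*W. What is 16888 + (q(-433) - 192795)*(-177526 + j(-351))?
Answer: 30651477494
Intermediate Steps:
X(W, Y) = W²
q(t) = -3 + t
j(o) = -33750 - 150*o (j(o) = -150*(o + 15²) = -150*(o + 225) = -150*(225 + o) = -33750 - 150*o)
16888 + (q(-433) - 192795)*(-177526 + j(-351)) = 16888 + ((-3 - 433) - 192795)*(-177526 + (-33750 - 150*(-351))) = 16888 + (-436 - 192795)*(-177526 + (-33750 + 52650)) = 16888 - 193231*(-177526 + 18900) = 16888 - 193231*(-158626) = 16888 + 30651460606 = 30651477494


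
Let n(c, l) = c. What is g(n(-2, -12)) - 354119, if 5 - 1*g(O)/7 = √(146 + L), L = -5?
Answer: -354084 - 7*√141 ≈ -3.5417e+5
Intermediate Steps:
g(O) = 35 - 7*√141 (g(O) = 35 - 7*√(146 - 5) = 35 - 7*√141)
g(n(-2, -12)) - 354119 = (35 - 7*√141) - 354119 = -354084 - 7*√141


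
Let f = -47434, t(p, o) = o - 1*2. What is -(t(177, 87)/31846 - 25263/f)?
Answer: -202139347/377645791 ≈ -0.53526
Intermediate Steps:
t(p, o) = -2 + o (t(p, o) = o - 2 = -2 + o)
-(t(177, 87)/31846 - 25263/f) = -((-2 + 87)/31846 - 25263/(-47434)) = -(85*(1/31846) - 25263*(-1/47434)) = -(85/31846 + 25263/47434) = -1*202139347/377645791 = -202139347/377645791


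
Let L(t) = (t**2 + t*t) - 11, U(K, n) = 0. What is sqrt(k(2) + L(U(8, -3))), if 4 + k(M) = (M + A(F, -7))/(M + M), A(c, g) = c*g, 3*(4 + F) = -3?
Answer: I*sqrt(23)/2 ≈ 2.3979*I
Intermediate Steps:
F = -5 (F = -4 + (1/3)*(-3) = -4 - 1 = -5)
L(t) = -11 + 2*t**2 (L(t) = (t**2 + t**2) - 11 = 2*t**2 - 11 = -11 + 2*t**2)
k(M) = -4 + (35 + M)/(2*M) (k(M) = -4 + (M - 5*(-7))/(M + M) = -4 + (M + 35)/((2*M)) = -4 + (35 + M)*(1/(2*M)) = -4 + (35 + M)/(2*M))
sqrt(k(2) + L(U(8, -3))) = sqrt((7/2)*(5 - 1*2)/2 + (-11 + 2*0**2)) = sqrt((7/2)*(1/2)*(5 - 2) + (-11 + 2*0)) = sqrt((7/2)*(1/2)*3 + (-11 + 0)) = sqrt(21/4 - 11) = sqrt(-23/4) = I*sqrt(23)/2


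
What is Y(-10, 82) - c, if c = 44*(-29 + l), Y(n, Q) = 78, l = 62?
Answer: -1374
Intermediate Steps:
c = 1452 (c = 44*(-29 + 62) = 44*33 = 1452)
Y(-10, 82) - c = 78 - 1*1452 = 78 - 1452 = -1374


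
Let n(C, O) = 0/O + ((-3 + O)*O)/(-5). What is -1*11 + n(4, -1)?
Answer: -59/5 ≈ -11.800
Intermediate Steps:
n(C, O) = -O*(-3 + O)/5 (n(C, O) = 0 + (O*(-3 + O))*(-⅕) = 0 - O*(-3 + O)/5 = -O*(-3 + O)/5)
-1*11 + n(4, -1) = -1*11 + (⅕)*(-1)*(3 - 1*(-1)) = -11 + (⅕)*(-1)*(3 + 1) = -11 + (⅕)*(-1)*4 = -11 - ⅘ = -59/5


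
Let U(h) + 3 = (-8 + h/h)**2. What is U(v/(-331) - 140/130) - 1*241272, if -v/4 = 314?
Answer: -241226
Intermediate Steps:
v = -1256 (v = -4*314 = -1256)
U(h) = 46 (U(h) = -3 + (-8 + h/h)**2 = -3 + (-8 + 1)**2 = -3 + (-7)**2 = -3 + 49 = 46)
U(v/(-331) - 140/130) - 1*241272 = 46 - 1*241272 = 46 - 241272 = -241226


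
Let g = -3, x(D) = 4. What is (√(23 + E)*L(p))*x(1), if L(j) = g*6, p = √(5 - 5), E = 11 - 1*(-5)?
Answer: -72*√39 ≈ -449.64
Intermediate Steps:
E = 16 (E = 11 + 5 = 16)
p = 0 (p = √0 = 0)
L(j) = -18 (L(j) = -3*6 = -18)
(√(23 + E)*L(p))*x(1) = (√(23 + 16)*(-18))*4 = (√39*(-18))*4 = -18*√39*4 = -72*√39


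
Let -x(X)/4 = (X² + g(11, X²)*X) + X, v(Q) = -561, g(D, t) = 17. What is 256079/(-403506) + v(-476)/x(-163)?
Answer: -413505893/657714780 ≈ -0.62870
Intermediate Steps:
x(X) = -72*X - 4*X² (x(X) = -4*((X² + 17*X) + X) = -4*(X² + 18*X) = -72*X - 4*X²)
256079/(-403506) + v(-476)/x(-163) = 256079/(-403506) - 561*1/(652*(18 - 163)) = 256079*(-1/403506) - 561/((-4*(-163)*(-145))) = -256079/403506 - 561/(-94540) = -256079/403506 - 561*(-1/94540) = -256079/403506 + 561/94540 = -413505893/657714780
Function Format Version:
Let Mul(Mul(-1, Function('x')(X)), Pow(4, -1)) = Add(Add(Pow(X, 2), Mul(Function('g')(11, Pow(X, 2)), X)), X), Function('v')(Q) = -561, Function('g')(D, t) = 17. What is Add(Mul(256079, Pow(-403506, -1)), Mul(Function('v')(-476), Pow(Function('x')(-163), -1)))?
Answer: Rational(-413505893, 657714780) ≈ -0.62870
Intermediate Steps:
Function('x')(X) = Add(Mul(-72, X), Mul(-4, Pow(X, 2))) (Function('x')(X) = Mul(-4, Add(Add(Pow(X, 2), Mul(17, X)), X)) = Mul(-4, Add(Pow(X, 2), Mul(18, X))) = Add(Mul(-72, X), Mul(-4, Pow(X, 2))))
Add(Mul(256079, Pow(-403506, -1)), Mul(Function('v')(-476), Pow(Function('x')(-163), -1))) = Add(Mul(256079, Pow(-403506, -1)), Mul(-561, Pow(Mul(-4, -163, Add(18, -163)), -1))) = Add(Mul(256079, Rational(-1, 403506)), Mul(-561, Pow(Mul(-4, -163, -145), -1))) = Add(Rational(-256079, 403506), Mul(-561, Pow(-94540, -1))) = Add(Rational(-256079, 403506), Mul(-561, Rational(-1, 94540))) = Add(Rational(-256079, 403506), Rational(561, 94540)) = Rational(-413505893, 657714780)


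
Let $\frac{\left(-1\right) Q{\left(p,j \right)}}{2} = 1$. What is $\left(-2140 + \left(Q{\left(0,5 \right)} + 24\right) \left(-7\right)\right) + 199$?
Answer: $-2095$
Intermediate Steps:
$Q{\left(p,j \right)} = -2$ ($Q{\left(p,j \right)} = \left(-2\right) 1 = -2$)
$\left(-2140 + \left(Q{\left(0,5 \right)} + 24\right) \left(-7\right)\right) + 199 = \left(-2140 + \left(-2 + 24\right) \left(-7\right)\right) + 199 = \left(-2140 + 22 \left(-7\right)\right) + 199 = \left(-2140 - 154\right) + 199 = -2294 + 199 = -2095$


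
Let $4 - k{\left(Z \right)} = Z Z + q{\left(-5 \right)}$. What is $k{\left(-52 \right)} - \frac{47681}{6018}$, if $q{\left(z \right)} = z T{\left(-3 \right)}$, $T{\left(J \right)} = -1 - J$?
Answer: $- \frac{16236101}{6018} \approx -2697.9$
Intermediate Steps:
$q{\left(z \right)} = 2 z$ ($q{\left(z \right)} = z \left(-1 - -3\right) = z \left(-1 + 3\right) = z 2 = 2 z$)
$k{\left(Z \right)} = 14 - Z^{2}$ ($k{\left(Z \right)} = 4 - \left(Z Z + 2 \left(-5\right)\right) = 4 - \left(Z^{2} - 10\right) = 4 - \left(-10 + Z^{2}\right) = 14 - Z^{2}$)
$k{\left(-52 \right)} - \frac{47681}{6018} = \left(14 - \left(-52\right)^{2}\right) - \frac{47681}{6018} = \left(14 - 2704\right) - 47681 \cdot \frac{1}{6018} = \left(14 - 2704\right) - \frac{47681}{6018} = -2690 - \frac{47681}{6018} = - \frac{16236101}{6018}$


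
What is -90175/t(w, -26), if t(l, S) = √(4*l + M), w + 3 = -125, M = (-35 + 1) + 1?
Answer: 18035*I*√545/109 ≈ 3862.7*I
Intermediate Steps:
M = -33 (M = -34 + 1 = -33)
w = -128 (w = -3 - 125 = -128)
t(l, S) = √(-33 + 4*l) (t(l, S) = √(4*l - 33) = √(-33 + 4*l))
-90175/t(w, -26) = -90175/√(-33 + 4*(-128)) = -90175/√(-33 - 512) = -90175*(-I*√545/545) = -(-18035)*I*√545/109 = 18035*I*√545/109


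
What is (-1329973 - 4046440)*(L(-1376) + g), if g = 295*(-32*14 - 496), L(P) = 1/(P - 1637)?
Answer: 4511134387495533/3013 ≈ 1.4972e+12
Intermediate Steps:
L(P) = 1/(-1637 + P)
g = -278480 (g = 295*(-448 - 496) = 295*(-944) = -278480)
(-1329973 - 4046440)*(L(-1376) + g) = (-1329973 - 4046440)*(1/(-1637 - 1376) - 278480) = -5376413*(1/(-3013) - 278480) = -5376413*(-1/3013 - 278480) = -5376413*(-839060241/3013) = 4511134387495533/3013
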